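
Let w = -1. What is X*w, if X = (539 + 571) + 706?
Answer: -1816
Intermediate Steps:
X = 1816 (X = 1110 + 706 = 1816)
X*w = 1816*(-1) = -1816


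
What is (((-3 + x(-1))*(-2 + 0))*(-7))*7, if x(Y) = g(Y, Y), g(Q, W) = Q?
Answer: -392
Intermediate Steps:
x(Y) = Y
(((-3 + x(-1))*(-2 + 0))*(-7))*7 = (((-3 - 1)*(-2 + 0))*(-7))*7 = (-4*(-2)*(-7))*7 = (8*(-7))*7 = -56*7 = -392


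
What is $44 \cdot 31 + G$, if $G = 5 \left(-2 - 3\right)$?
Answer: $1339$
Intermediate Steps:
$G = -25$ ($G = 5 \left(-5\right) = -25$)
$44 \cdot 31 + G = 44 \cdot 31 - 25 = 1364 - 25 = 1339$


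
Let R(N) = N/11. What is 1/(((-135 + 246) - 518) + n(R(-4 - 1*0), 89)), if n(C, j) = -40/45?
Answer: -9/3671 ≈ -0.0024516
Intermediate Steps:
R(N) = N/11 (R(N) = N*(1/11) = N/11)
n(C, j) = -8/9 (n(C, j) = -40*1/45 = -8/9)
1/(((-135 + 246) - 518) + n(R(-4 - 1*0), 89)) = 1/(((-135 + 246) - 518) - 8/9) = 1/((111 - 518) - 8/9) = 1/(-407 - 8/9) = 1/(-3671/9) = -9/3671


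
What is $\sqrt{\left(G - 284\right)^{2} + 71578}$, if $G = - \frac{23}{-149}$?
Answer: $\frac{\sqrt{3377801027}}{149} \approx 390.06$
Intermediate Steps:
$G = \frac{23}{149}$ ($G = \left(-23\right) \left(- \frac{1}{149}\right) = \frac{23}{149} \approx 0.15436$)
$\sqrt{\left(G - 284\right)^{2} + 71578} = \sqrt{\left(\frac{23}{149} - 284\right)^{2} + 71578} = \sqrt{\left(- \frac{42293}{149}\right)^{2} + 71578} = \sqrt{\frac{1788697849}{22201} + 71578} = \sqrt{\frac{3377801027}{22201}} = \frac{\sqrt{3377801027}}{149}$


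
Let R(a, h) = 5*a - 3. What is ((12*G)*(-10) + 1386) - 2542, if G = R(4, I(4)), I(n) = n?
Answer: -3196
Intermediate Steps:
R(a, h) = -3 + 5*a
G = 17 (G = -3 + 5*4 = -3 + 20 = 17)
((12*G)*(-10) + 1386) - 2542 = ((12*17)*(-10) + 1386) - 2542 = (204*(-10) + 1386) - 2542 = (-2040 + 1386) - 2542 = -654 - 2542 = -3196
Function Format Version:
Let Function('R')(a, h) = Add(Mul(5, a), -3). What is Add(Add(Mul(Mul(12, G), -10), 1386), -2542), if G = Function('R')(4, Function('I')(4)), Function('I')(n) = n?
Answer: -3196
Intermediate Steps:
Function('R')(a, h) = Add(-3, Mul(5, a))
G = 17 (G = Add(-3, Mul(5, 4)) = Add(-3, 20) = 17)
Add(Add(Mul(Mul(12, G), -10), 1386), -2542) = Add(Add(Mul(Mul(12, 17), -10), 1386), -2542) = Add(Add(Mul(204, -10), 1386), -2542) = Add(Add(-2040, 1386), -2542) = Add(-654, -2542) = -3196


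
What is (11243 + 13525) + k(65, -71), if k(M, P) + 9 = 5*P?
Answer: 24404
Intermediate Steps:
k(M, P) = -9 + 5*P
(11243 + 13525) + k(65, -71) = (11243 + 13525) + (-9 + 5*(-71)) = 24768 + (-9 - 355) = 24768 - 364 = 24404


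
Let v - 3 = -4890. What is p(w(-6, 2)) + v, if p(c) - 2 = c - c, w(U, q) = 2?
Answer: -4885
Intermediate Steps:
p(c) = 2 (p(c) = 2 + (c - c) = 2 + 0 = 2)
v = -4887 (v = 3 - 4890 = -4887)
p(w(-6, 2)) + v = 2 - 4887 = -4885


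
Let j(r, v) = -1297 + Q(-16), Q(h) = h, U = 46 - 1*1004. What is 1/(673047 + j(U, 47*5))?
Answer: 1/671734 ≈ 1.4887e-6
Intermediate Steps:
U = -958 (U = 46 - 1004 = -958)
j(r, v) = -1313 (j(r, v) = -1297 - 16 = -1313)
1/(673047 + j(U, 47*5)) = 1/(673047 - 1313) = 1/671734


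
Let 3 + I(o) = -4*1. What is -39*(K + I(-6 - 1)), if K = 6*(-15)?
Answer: 3783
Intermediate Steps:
K = -90
I(o) = -7 (I(o) = -3 - 4*1 = -3 - 4 = -7)
-39*(K + I(-6 - 1)) = -39*(-90 - 7) = -39*(-97) = 3783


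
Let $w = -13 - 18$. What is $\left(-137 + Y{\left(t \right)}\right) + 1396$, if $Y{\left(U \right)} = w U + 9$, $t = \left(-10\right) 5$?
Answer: $2818$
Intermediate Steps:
$w = -31$ ($w = -13 - 18 = -31$)
$t = -50$
$Y{\left(U \right)} = 9 - 31 U$ ($Y{\left(U \right)} = - 31 U + 9 = 9 - 31 U$)
$\left(-137 + Y{\left(t \right)}\right) + 1396 = \left(-137 + \left(9 - -1550\right)\right) + 1396 = \left(-137 + \left(9 + 1550\right)\right) + 1396 = \left(-137 + 1559\right) + 1396 = 1422 + 1396 = 2818$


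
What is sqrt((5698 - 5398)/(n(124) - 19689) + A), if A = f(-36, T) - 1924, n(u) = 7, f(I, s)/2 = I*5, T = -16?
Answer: I*sqrt(221196097954)/9841 ≈ 47.791*I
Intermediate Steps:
f(I, s) = 10*I (f(I, s) = 2*(I*5) = 2*(5*I) = 10*I)
A = -2284 (A = 10*(-36) - 1924 = -360 - 1924 = -2284)
sqrt((5698 - 5398)/(n(124) - 19689) + A) = sqrt((5698 - 5398)/(7 - 19689) - 2284) = sqrt(300/(-19682) - 2284) = sqrt(300*(-1/19682) - 2284) = sqrt(-150/9841 - 2284) = sqrt(-22476994/9841) = I*sqrt(221196097954)/9841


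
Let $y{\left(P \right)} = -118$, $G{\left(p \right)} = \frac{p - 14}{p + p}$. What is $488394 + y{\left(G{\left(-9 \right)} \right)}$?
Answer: $488276$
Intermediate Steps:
$G{\left(p \right)} = \frac{-14 + p}{2 p}$
$488394 + y{\left(G{\left(-9 \right)} \right)} = 488394 - 118 = 488276$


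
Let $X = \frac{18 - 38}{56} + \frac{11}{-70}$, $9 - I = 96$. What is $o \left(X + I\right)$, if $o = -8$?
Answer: $\frac{24504}{35} \approx 700.11$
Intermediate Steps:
$I = -87$ ($I = 9 - 96 = -87$)
$X = - \frac{18}{35}$ ($X = \left(-20\right) \frac{1}{56} + 11 \left(- \frac{1}{70}\right) = - \frac{5}{14} - \frac{11}{70} = - \frac{18}{35} \approx -0.51429$)
$o \left(X + I\right) = - 8 \left(- \frac{18}{35} - 87\right) = \left(-8\right) \left(- \frac{3063}{35}\right) = \frac{24504}{35}$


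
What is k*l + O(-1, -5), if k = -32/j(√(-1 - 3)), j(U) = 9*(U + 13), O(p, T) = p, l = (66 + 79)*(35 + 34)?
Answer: -1387879/519 + 213440*I/519 ≈ -2674.1 + 411.25*I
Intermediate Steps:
l = 10005 (l = 145*69 = 10005)
j(U) = 117 + 9*U (j(U) = 9*(13 + U) = 117 + 9*U)
k = -32*(117 - 18*I)/14013 (k = -32/(117 + 9*√(-1 - 3)) = -32/(117 + 9*√(-4)) = -32/(117 + 9*(2*I)) = -32*(117 - 18*I)/14013 ≈ -0.26718 + 0.041105*I)
k*l + O(-1, -5) = (-416/1557 + 64*I/1557)*10005 - 1 = (-1387360/519 + 213440*I/519) - 1 = -1387879/519 + 213440*I/519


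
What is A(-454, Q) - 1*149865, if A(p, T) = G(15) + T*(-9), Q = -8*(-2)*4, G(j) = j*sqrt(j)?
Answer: -150441 + 15*sqrt(15) ≈ -1.5038e+5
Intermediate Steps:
G(j) = j**(3/2)
Q = 64 (Q = 16*4 = 64)
A(p, T) = -9*T + 15*sqrt(15) (A(p, T) = 15**(3/2) + T*(-9) = 15*sqrt(15) - 9*T = -9*T + 15*sqrt(15))
A(-454, Q) - 1*149865 = (-9*64 + 15*sqrt(15)) - 1*149865 = (-576 + 15*sqrt(15)) - 149865 = -150441 + 15*sqrt(15)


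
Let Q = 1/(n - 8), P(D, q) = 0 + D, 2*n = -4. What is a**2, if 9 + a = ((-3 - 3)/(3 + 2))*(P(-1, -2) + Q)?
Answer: 36864/625 ≈ 58.982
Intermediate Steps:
n = -2 (n = (1/2)*(-4) = -2)
P(D, q) = D
Q = -1/10 (Q = 1/(-2 - 8) = 1/(-10) = -1/10 ≈ -0.10000)
a = -192/25 (a = -9 + ((-3 - 3)/(3 + 2))*(-1 - 1/10) = -9 - 6/5*(-11/10) = -9 + 33/25 = -192/25 ≈ -7.6800)
a**2 = (-192/25)**2 = 36864/625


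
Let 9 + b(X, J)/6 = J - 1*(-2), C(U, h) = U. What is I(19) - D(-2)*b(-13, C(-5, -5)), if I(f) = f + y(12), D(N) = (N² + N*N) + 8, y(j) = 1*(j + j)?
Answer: 1195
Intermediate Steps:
y(j) = 2*j (y(j) = 1*(2*j) = 2*j)
b(X, J) = -42 + 6*J (b(X, J) = -54 + 6*(J - 1*(-2)) = -54 + 6*(J + 2) = -54 + 6*(2 + J) = -54 + (12 + 6*J) = -42 + 6*J)
D(N) = 8 + 2*N² (D(N) = (N² + N²) + 8 = 2*N² + 8 = 8 + 2*N²)
I(f) = 24 + f (I(f) = f + 2*12 = f + 24 = 24 + f)
I(19) - D(-2)*b(-13, C(-5, -5)) = (24 + 19) - (8 + 2*(-2)²)*(-42 + 6*(-5)) = 43 - (8 + 2*4)*(-42 - 30) = 43 - (8 + 8)*(-72) = 43 - 16*(-72) = 43 - 1*(-1152) = 43 + 1152 = 1195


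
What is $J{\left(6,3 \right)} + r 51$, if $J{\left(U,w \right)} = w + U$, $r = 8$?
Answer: $417$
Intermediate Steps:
$J{\left(U,w \right)} = U + w$
$J{\left(6,3 \right)} + r 51 = \left(6 + 3\right) + 8 \cdot 51 = 9 + 408 = 417$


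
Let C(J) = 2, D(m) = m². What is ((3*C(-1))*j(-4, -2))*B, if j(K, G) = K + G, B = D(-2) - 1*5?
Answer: 36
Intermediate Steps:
B = -1 (B = (-2)² - 1*5 = 4 - 5 = -1)
j(K, G) = G + K
((3*C(-1))*j(-4, -2))*B = ((3*2)*(-2 - 4))*(-1) = (6*(-6))*(-1) = -36*(-1) = 36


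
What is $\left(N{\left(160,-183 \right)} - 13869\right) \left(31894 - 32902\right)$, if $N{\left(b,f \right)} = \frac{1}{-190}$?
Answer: $\frac{1328095944}{95} \approx 1.398 \cdot 10^{7}$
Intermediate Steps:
$N{\left(b,f \right)} = - \frac{1}{190}$
$\left(N{\left(160,-183 \right)} - 13869\right) \left(31894 - 32902\right) = \left(- \frac{1}{190} - 13869\right) \left(31894 - 32902\right) = \left(- \frac{2635111}{190}\right) \left(-1008\right) = \frac{1328095944}{95}$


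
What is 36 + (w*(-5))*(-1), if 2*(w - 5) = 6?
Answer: 76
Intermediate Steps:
w = 8 (w = 5 + (½)*6 = 5 + 3 = 8)
36 + (w*(-5))*(-1) = 36 + (8*(-5))*(-1) = 36 - 40*(-1) = 36 + 40 = 76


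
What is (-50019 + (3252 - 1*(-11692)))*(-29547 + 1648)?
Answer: 978557425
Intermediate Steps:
(-50019 + (3252 - 1*(-11692)))*(-29547 + 1648) = (-50019 + (3252 + 11692))*(-27899) = (-50019 + 14944)*(-27899) = -35075*(-27899) = 978557425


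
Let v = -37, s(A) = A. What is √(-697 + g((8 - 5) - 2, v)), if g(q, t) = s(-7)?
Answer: 8*I*√11 ≈ 26.533*I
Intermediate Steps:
g(q, t) = -7
√(-697 + g((8 - 5) - 2, v)) = √(-697 - 7) = √(-704) = 8*I*√11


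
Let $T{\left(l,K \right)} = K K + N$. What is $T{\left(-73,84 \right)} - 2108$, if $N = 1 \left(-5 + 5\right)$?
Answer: $4948$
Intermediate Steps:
$N = 0$ ($N = 1 \cdot 0 = 0$)
$T{\left(l,K \right)} = K^{2}$ ($T{\left(l,K \right)} = K K + 0 = K^{2} + 0 = K^{2}$)
$T{\left(-73,84 \right)} - 2108 = 84^{2} - 2108 = 7056 - 2108 = 4948$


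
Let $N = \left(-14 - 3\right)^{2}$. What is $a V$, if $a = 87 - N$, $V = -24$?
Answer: $4848$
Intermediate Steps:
$N = 289$ ($N = \left(-17\right)^{2} = 289$)
$a = -202$ ($a = 87 - 289 = -202$)
$a V = \left(-202\right) \left(-24\right) = 4848$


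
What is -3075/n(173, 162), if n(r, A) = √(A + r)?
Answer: -615*√335/67 ≈ -168.01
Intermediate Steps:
-3075/n(173, 162) = -3075/√(162 + 173) = -3075*√335/335 = -615*√335/67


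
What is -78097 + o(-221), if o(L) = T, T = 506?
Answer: -77591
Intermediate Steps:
o(L) = 506
-78097 + o(-221) = -78097 + 506 = -77591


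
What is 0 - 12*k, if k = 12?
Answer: -144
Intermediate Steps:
0 - 12*k = 0 - 12*12 = 0 - 144 = -144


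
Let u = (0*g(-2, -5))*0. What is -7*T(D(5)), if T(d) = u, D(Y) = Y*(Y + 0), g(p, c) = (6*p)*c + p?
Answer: 0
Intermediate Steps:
g(p, c) = p + 6*c*p (g(p, c) = 6*c*p + p = p + 6*c*p)
D(Y) = Y² (D(Y) = Y*Y = Y²)
u = 0 (u = (0*(-2*(1 + 6*(-5))))*0 = (0*(-2*(1 - 30)))*0 = (0*(-2*(-29)))*0 = (0*58)*0 = 0*0 = 0)
T(d) = 0
-7*T(D(5)) = -7*0 = 0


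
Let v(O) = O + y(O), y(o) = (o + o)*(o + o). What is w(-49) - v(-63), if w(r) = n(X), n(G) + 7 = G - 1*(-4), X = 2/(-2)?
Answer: -15817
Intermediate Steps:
y(o) = 4*o**2 (y(o) = (2*o)*(2*o) = 4*o**2)
X = -1 (X = 2*(-1/2) = -1)
n(G) = -3 + G (n(G) = -7 + (G - 1*(-4)) = -7 + (G + 4) = -7 + (4 + G) = -3 + G)
w(r) = -4 (w(r) = -3 - 1 = -4)
v(O) = O + 4*O**2
w(-49) - v(-63) = -4 - (-63)*(1 + 4*(-63)) = -4 - (-63)*(1 - 252) = -4 - (-63)*(-251) = -4 - 1*15813 = -4 - 15813 = -15817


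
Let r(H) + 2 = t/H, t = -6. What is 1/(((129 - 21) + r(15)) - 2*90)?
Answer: -5/372 ≈ -0.013441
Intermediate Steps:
r(H) = -2 - 6/H
1/(((129 - 21) + r(15)) - 2*90) = 1/(((129 - 21) + (-2 - 6/15)) - 2*90) = 1/((108 + (-2 - 6*1/15)) - 180) = 1/((108 + (-2 - ⅖)) - 180) = 1/((108 - 12/5) - 180) = 1/(528/5 - 180) = 1/(-372/5) = -5/372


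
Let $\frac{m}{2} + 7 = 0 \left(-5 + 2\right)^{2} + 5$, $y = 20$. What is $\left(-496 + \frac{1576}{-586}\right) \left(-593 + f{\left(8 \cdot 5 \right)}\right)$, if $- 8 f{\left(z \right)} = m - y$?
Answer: $\frac{86208440}{293} \approx 2.9423 \cdot 10^{5}$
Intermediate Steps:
$m = -4$ ($m = -14 + 2 \left(0 \left(-5 + 2\right)^{2} + 5\right) = -14 + 2 \left(0 \left(-3\right)^{2} + 5\right) = -14 + 2 \left(0 \cdot 9 + 5\right) = -14 + 2 \left(0 + 5\right) = -14 + 2 \cdot 5 = -14 + 10 = -4$)
$f{\left(z \right)} = 3$ ($f{\left(z \right)} = - \frac{-4 - 20}{8} = \left(- \frac{1}{8}\right) \left(-24\right) = 3$)
$\left(-496 + \frac{1576}{-586}\right) \left(-593 + f{\left(8 \cdot 5 \right)}\right) = \left(-496 + \frac{1576}{-586}\right) \left(-593 + 3\right) = \left(-496 + 1576 \left(- \frac{1}{586}\right)\right) \left(-590\right) = \left(-496 - \frac{788}{293}\right) \left(-590\right) = \left(- \frac{146116}{293}\right) \left(-590\right) = \frac{86208440}{293}$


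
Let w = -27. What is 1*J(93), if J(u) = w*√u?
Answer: -27*√93 ≈ -260.38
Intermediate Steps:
J(u) = -27*√u
1*J(93) = 1*(-27*√93) = -27*√93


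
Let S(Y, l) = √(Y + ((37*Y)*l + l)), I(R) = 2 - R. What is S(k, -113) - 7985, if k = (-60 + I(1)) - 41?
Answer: -7985 + √417887 ≈ -7338.6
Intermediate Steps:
k = -100 (k = (-60 + (2 - 1*1)) - 41 = (-60 + (2 - 1)) - 41 = (-60 + 1) - 41 = -59 - 41 = -100)
S(Y, l) = √(Y + l + 37*Y*l) (S(Y, l) = √(Y + (37*Y*l + l)) = √(Y + (l + 37*Y*l)) = √(Y + l + 37*Y*l))
S(k, -113) - 7985 = √(-100 - 113 + 37*(-100)*(-113)) - 7985 = √(-100 - 113 + 418100) - 7985 = √417887 - 7985 = -7985 + √417887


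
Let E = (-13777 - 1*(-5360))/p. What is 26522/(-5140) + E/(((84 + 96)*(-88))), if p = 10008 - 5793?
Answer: -88535698991/17158759200 ≈ -5.1598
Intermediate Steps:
p = 4215
E = -8417/4215 (E = (-13777 - 1*(-5360))/4215 = (-13777 + 5360)*(1/4215) = -8417*1/4215 = -8417/4215 ≈ -1.9969)
26522/(-5140) + E/(((84 + 96)*(-88))) = 26522/(-5140) - 8417*(-1/(88*(84 + 96)))/4215 = 26522*(-1/5140) - 8417/(4215*(180*(-88))) = -13261/2570 - 8417/4215/(-15840) = -13261/2570 - 8417/4215*(-1/15840) = -13261/2570 + 8417/66765600 = -88535698991/17158759200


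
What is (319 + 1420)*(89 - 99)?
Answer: -17390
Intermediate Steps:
(319 + 1420)*(89 - 99) = 1739*(-10) = -17390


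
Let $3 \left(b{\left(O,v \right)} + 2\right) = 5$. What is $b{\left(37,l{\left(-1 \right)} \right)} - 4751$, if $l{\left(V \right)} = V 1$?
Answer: $- \frac{14254}{3} \approx -4751.3$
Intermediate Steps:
$l{\left(V \right)} = V$
$b{\left(O,v \right)} = - \frac{1}{3}$ ($b{\left(O,v \right)} = -2 + \frac{1}{3} \cdot 5 = -2 + \frac{5}{3} = - \frac{1}{3}$)
$b{\left(37,l{\left(-1 \right)} \right)} - 4751 = - \frac{1}{3} - 4751 = - \frac{14254}{3}$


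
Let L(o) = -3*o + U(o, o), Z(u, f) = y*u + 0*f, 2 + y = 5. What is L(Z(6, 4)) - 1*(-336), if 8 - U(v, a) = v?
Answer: 272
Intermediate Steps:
y = 3 (y = -2 + 5 = 3)
Z(u, f) = 3*u (Z(u, f) = 3*u + 0*f = 3*u + 0 = 3*u)
U(v, a) = 8 - v
L(o) = 8 - 4*o (L(o) = -3*o + (8 - o) = 8 - 4*o)
L(Z(6, 4)) - 1*(-336) = (8 - 12*6) - 1*(-336) = (8 - 4*18) + 336 = (8 - 72) + 336 = -64 + 336 = 272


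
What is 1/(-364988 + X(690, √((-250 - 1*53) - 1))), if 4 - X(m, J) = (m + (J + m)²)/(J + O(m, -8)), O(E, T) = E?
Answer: (-2*√19 + 345*I)/(-126157723*I + 732728*√19) ≈ -2.7347e-6 + 1.302e-10*I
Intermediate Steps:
X(m, J) = 4 - (m + (J + m)²)/(J + m)
1/(-364988 + X(690, √((-250 - 1*53) - 1))) = 1/(-364988 + (-(√((-250 - 1*53) - 1) + 690)² + 3*690 + 4*√((-250 - 1*53) - 1))/(√((-250 - 1*53) - 1) + 690)) = 1/(-364988 + (-(√((-250 - 53) - 1) + 690)² + 2070 + 4*√((-250 - 53) - 1))/(√((-250 - 53) - 1) + 690)) = 1/(-364988 + (-(√(-303 - 1) + 690)² + 2070 + 4*√(-303 - 1))/(√(-303 - 1) + 690)) = 1/(-364988 + (-(√(-304) + 690)² + 2070 + 4*√(-304))/(√(-304) + 690)) = 1/(-364988 + (-(4*I*√19 + 690)² + 2070 + 4*(4*I*√19))/(4*I*√19 + 690)) = 1/(-364988 + (-(690 + 4*I*√19)² + 2070 + 16*I*√19)/(690 + 4*I*√19)) = 1/(-364988 + (2070 - (690 + 4*I*√19)² + 16*I*√19)/(690 + 4*I*√19))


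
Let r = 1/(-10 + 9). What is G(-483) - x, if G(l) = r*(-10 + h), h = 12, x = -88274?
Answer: 88272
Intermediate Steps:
r = -1 (r = 1/(-1) = -1)
G(l) = -2 (G(l) = -(-10 + 12) = -1*2 = -2)
G(-483) - x = -2 - 1*(-88274) = -2 + 88274 = 88272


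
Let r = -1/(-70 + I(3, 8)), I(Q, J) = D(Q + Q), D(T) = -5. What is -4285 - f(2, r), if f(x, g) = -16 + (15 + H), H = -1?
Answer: -4283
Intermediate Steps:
I(Q, J) = -5
r = 1/75 (r = -1/(-70 - 5) = -1/(-75) = -1*(-1/75) = 1/75 ≈ 0.013333)
f(x, g) = -2 (f(x, g) = -16 + (15 - 1) = -16 + 14 = -2)
-4285 - f(2, r) = -4285 - 1*(-2) = -4285 + 2 = -4283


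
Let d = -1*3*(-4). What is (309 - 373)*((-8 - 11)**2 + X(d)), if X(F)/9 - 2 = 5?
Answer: -27136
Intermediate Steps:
d = 12 (d = -3*(-4) = 12)
X(F) = 63 (X(F) = 18 + 9*5 = 18 + 45 = 63)
(309 - 373)*((-8 - 11)**2 + X(d)) = (309 - 373)*((-8 - 11)**2 + 63) = -64*((-19)**2 + 63) = -64*(361 + 63) = -64*424 = -27136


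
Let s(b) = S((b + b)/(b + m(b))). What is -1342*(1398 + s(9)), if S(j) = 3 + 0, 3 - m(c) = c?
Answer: -1880142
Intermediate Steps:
m(c) = 3 - c
S(j) = 3
s(b) = 3
-1342*(1398 + s(9)) = -1342*(1398 + 3) = -1342*1401 = -1880142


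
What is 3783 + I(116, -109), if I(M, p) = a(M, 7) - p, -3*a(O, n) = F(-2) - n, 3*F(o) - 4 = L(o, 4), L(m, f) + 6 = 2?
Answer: 11683/3 ≈ 3894.3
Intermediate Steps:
L(m, f) = -4 (L(m, f) = -6 + 2 = -4)
F(o) = 0 (F(o) = 4/3 + (⅓)*(-4) = 4/3 - 4/3 = 0)
a(O, n) = n/3 (a(O, n) = -(0 - n)/3 = -(-1)*n/3 = n/3)
I(M, p) = 7/3 - p (I(M, p) = (⅓)*7 - p = 7/3 - p)
3783 + I(116, -109) = 3783 + (7/3 - 1*(-109)) = 3783 + (7/3 + 109) = 3783 + 334/3 = 11683/3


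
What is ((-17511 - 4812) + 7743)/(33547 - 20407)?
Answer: -81/73 ≈ -1.1096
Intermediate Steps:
((-17511 - 4812) + 7743)/(33547 - 20407) = (-22323 + 7743)/13140 = -14580*1/13140 = -81/73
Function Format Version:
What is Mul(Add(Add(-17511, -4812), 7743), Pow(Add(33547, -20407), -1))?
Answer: Rational(-81, 73) ≈ -1.1096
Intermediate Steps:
Mul(Add(Add(-17511, -4812), 7743), Pow(Add(33547, -20407), -1)) = Mul(Add(-22323, 7743), Pow(13140, -1)) = Mul(-14580, Rational(1, 13140)) = Rational(-81, 73)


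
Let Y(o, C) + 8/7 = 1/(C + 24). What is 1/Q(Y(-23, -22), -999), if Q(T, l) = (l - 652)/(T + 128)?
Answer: -1783/23114 ≈ -0.077139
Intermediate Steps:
Y(o, C) = -8/7 + 1/(24 + C) (Y(o, C) = -8/7 + 1/(C + 24) = -8/7 + 1/(24 + C))
Q(T, l) = (-652 + l)/(128 + T)
1/Q(Y(-23, -22), -999) = 1/((-652 - 999)/(128 + (-185 - 8*(-22))/(7*(24 - 22)))) = 1/(-1651/(128 + (⅐)*(-185 + 176)/2)) = 1/(-1651/(128 + (⅐)*(½)*(-9))) = 1/(-1651/(128 - 9/14)) = 1/(-1651/(1783/14)) = 1/((14/1783)*(-1651)) = 1/(-23114/1783) = -1783/23114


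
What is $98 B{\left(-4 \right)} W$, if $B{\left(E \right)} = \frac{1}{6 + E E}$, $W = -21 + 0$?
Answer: $- \frac{1029}{11} \approx -93.545$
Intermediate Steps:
$W = -21$
$B{\left(E \right)} = \frac{1}{6 + E^{2}}$
$98 B{\left(-4 \right)} W = \frac{98}{6 + \left(-4\right)^{2}} \left(-21\right) = \frac{98}{6 + 16} \left(-21\right) = \frac{98}{22} \left(-21\right) = 98 \cdot \frac{1}{22} \left(-21\right) = \frac{49}{11} \left(-21\right) = - \frac{1029}{11}$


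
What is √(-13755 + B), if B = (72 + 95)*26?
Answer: I*√9413 ≈ 97.021*I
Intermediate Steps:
B = 4342 (B = 167*26 = 4342)
√(-13755 + B) = √(-13755 + 4342) = √(-9413) = I*√9413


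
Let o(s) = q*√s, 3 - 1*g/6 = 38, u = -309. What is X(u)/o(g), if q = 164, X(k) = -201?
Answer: 67*I*√210/11480 ≈ 0.084575*I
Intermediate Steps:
g = -210 (g = 18 - 6*38 = 18 - 228 = -210)
o(s) = 164*√s
X(u)/o(g) = -201*(-I*√210/34440) = -(-67)*I*√210/11480 = 67*I*√210/11480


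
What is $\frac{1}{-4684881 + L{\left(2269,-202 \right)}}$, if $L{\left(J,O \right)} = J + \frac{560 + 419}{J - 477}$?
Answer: $- \frac{1792}{8391239725} \approx -2.1356 \cdot 10^{-7}$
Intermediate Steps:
$L{\left(J,O \right)} = J + \frac{979}{-477 + J}$
$\frac{1}{-4684881 + L{\left(2269,-202 \right)}} = \frac{1}{-4684881 + \frac{979 + 2269^{2} - 1082313}{-477 + 2269}} = \frac{1}{-4684881 + \frac{979 + 5148361 - 1082313}{1792}} = \frac{1}{-4684881 + \frac{1}{1792} \cdot 4067027} = \frac{1}{-4684881 + \frac{4067027}{1792}} = \frac{1}{- \frac{8391239725}{1792}} = - \frac{1792}{8391239725}$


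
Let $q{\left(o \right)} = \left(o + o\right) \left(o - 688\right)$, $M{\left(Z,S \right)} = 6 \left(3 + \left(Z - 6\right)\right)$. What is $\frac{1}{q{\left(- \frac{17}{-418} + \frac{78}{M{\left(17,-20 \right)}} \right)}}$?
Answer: $- \frac{2140369}{2850537336} \approx -0.00075086$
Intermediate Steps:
$M{\left(Z,S \right)} = -18 + 6 Z$ ($M{\left(Z,S \right)} = 6 \left(3 + \left(Z - 6\right)\right) = 6 \left(3 + \left(-6 + Z\right)\right) = 6 \left(-3 + Z\right) = -18 + 6 Z$)
$q{\left(o \right)} = 2 o \left(-688 + o\right)$
$\frac{1}{q{\left(- \frac{17}{-418} + \frac{78}{M{\left(17,-20 \right)}} \right)}} = \frac{1}{2 \left(- \frac{17}{-418} + \frac{78}{-18 + 6 \cdot 17}\right) \left(-688 - \left(- \frac{17}{418} - \frac{78}{-18 + 6 \cdot 17}\right)\right)} = \frac{1}{2 \left(\left(-17\right) \left(- \frac{1}{418}\right) + \frac{78}{-18 + 102}\right) \left(-688 - \left(- \frac{17}{418} - \frac{78}{-18 + 102}\right)\right)} = \frac{1}{2 \left(\frac{17}{418} + \frac{78}{84}\right) \left(-688 + \left(\frac{17}{418} + \frac{78}{84}\right)\right)} = \frac{1}{2 \left(\frac{17}{418} + 78 \cdot \frac{1}{84}\right) \left(-688 + \left(\frac{17}{418} + 78 \cdot \frac{1}{84}\right)\right)} = \frac{1}{2 \left(\frac{17}{418} + \frac{13}{14}\right) \left(-688 + \left(\frac{17}{418} + \frac{13}{14}\right)\right)} = \frac{1}{2 \cdot \frac{1418}{1463} \left(-688 + \frac{1418}{1463}\right)} = \frac{1}{2 \cdot \frac{1418}{1463} \left(- \frac{1005126}{1463}\right)} = \frac{1}{- \frac{2850537336}{2140369}} = - \frac{2140369}{2850537336}$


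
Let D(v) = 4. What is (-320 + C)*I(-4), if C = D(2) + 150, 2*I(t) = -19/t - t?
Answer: -2905/4 ≈ -726.25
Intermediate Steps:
I(t) = -19/(2*t) - t/2 (I(t) = (-19/t - t)/2 = (-t - 19/t)/2 = -19/(2*t) - t/2)
C = 154 (C = 4 + 150 = 154)
(-320 + C)*I(-4) = (-320 + 154)*((½)*(-19 - 1*(-4)²)/(-4)) = -83*(-1)*(-19 - 1*16)/4 = -83*(-1)*(-19 - 16)/4 = -83*(-1)*(-35)/4 = -166*35/8 = -2905/4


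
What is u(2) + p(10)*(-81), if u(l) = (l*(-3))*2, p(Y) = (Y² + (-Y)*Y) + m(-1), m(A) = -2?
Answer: 150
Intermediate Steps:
p(Y) = -2 (p(Y) = (Y² + (-Y)*Y) - 2 = (Y² - Y²) - 2 = 0 - 2 = -2)
u(l) = -6*l (u(l) = -3*l*2 = -6*l)
u(2) + p(10)*(-81) = -6*2 - 2*(-81) = -12 + 162 = 150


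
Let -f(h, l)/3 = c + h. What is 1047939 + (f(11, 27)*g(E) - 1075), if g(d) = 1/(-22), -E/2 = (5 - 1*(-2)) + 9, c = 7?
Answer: 11515531/11 ≈ 1.0469e+6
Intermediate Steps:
E = -32 (E = -2*((5 - 1*(-2)) + 9) = -2*((5 + 2) + 9) = -2*(7 + 9) = -2*16 = -32)
g(d) = -1/22
f(h, l) = -21 - 3*h (f(h, l) = -3*(7 + h) = -21 - 3*h)
1047939 + (f(11, 27)*g(E) - 1075) = 1047939 + ((-21 - 3*11)*(-1/22) - 1075) = 1047939 + ((-21 - 33)*(-1/22) - 1075) = 1047939 + (-54*(-1/22) - 1075) = 1047939 + (27/11 - 1075) = 1047939 - 11798/11 = 11515531/11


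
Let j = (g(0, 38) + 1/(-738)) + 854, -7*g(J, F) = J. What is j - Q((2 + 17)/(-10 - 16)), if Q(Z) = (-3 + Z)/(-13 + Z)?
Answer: 74976007/87822 ≈ 853.73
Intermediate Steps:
g(J, F) = -J/7
Q(Z) = (-3 + Z)/(-13 + Z)
j = 630251/738 (j = (-1/7*0 + 1/(-738)) + 854 = (0 - 1/738) + 854 = -1/738 + 854 = 630251/738 ≈ 854.00)
j - Q((2 + 17)/(-10 - 16)) = 630251/738 - (-3 + (2 + 17)/(-10 - 16))/(-13 + (2 + 17)/(-10 - 16)) = 630251/738 - (-3 + 19/(-26))/(-13 + 19/(-26)) = 630251/738 - (-3 + 19*(-1/26))/(-13 + 19*(-1/26)) = 630251/738 - (-3 - 19/26)/(-13 - 19/26) = 630251/738 - (-97)/((-357/26)*26) = 630251/738 - (-26)*(-97)/(357*26) = 630251/738 - 1*97/357 = 630251/738 - 97/357 = 74976007/87822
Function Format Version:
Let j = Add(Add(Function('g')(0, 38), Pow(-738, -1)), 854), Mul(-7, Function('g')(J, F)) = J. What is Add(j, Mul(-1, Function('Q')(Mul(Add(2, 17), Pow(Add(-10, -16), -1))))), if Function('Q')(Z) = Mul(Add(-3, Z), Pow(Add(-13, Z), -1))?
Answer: Rational(74976007, 87822) ≈ 853.73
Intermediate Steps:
Function('g')(J, F) = Mul(Rational(-1, 7), J)
Function('Q')(Z) = Mul(Pow(Add(-13, Z), -1), Add(-3, Z))
j = Rational(630251, 738) (j = Add(Add(Mul(Rational(-1, 7), 0), Pow(-738, -1)), 854) = Add(Add(0, Rational(-1, 738)), 854) = Add(Rational(-1, 738), 854) = Rational(630251, 738) ≈ 854.00)
Add(j, Mul(-1, Function('Q')(Mul(Add(2, 17), Pow(Add(-10, -16), -1))))) = Add(Rational(630251, 738), Mul(-1, Mul(Pow(Add(-13, Mul(Add(2, 17), Pow(Add(-10, -16), -1))), -1), Add(-3, Mul(Add(2, 17), Pow(Add(-10, -16), -1)))))) = Add(Rational(630251, 738), Mul(-1, Mul(Pow(Add(-13, Mul(19, Pow(-26, -1))), -1), Add(-3, Mul(19, Pow(-26, -1)))))) = Add(Rational(630251, 738), Mul(-1, Mul(Pow(Add(-13, Mul(19, Rational(-1, 26))), -1), Add(-3, Mul(19, Rational(-1, 26)))))) = Add(Rational(630251, 738), Mul(-1, Mul(Pow(Add(-13, Rational(-19, 26)), -1), Add(-3, Rational(-19, 26))))) = Add(Rational(630251, 738), Mul(-1, Mul(Pow(Rational(-357, 26), -1), Rational(-97, 26)))) = Add(Rational(630251, 738), Mul(-1, Mul(Rational(-26, 357), Rational(-97, 26)))) = Add(Rational(630251, 738), Mul(-1, Rational(97, 357))) = Add(Rational(630251, 738), Rational(-97, 357)) = Rational(74976007, 87822)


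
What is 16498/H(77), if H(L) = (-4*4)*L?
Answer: -8249/616 ≈ -13.391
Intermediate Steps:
H(L) = -16*L
16498/H(77) = 16498/((-16*77)) = 16498/(-1232) = 16498*(-1/1232) = -8249/616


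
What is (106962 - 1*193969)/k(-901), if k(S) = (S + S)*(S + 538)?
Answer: -87007/654126 ≈ -0.13301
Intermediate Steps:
k(S) = 2*S*(538 + S) (k(S) = (2*S)*(538 + S) = 2*S*(538 + S))
(106962 - 1*193969)/k(-901) = (106962 - 1*193969)/((2*(-901)*(538 - 901))) = (106962 - 193969)/((2*(-901)*(-363))) = -87007/654126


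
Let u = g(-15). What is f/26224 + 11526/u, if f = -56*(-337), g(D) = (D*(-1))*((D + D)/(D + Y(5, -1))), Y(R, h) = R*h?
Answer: 25223537/49170 ≈ 512.99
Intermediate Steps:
g(D) = -2*D²/(-5 + D) (g(D) = (D*(-1))*((D + D)/(D + 5*(-1))) = (-D)*((2*D)/(D - 5)) = (-D)*((2*D)/(-5 + D)) = (-D)*(2*D/(-5 + D)) = -2*D²/(-5 + D))
u = 45/2 (u = -2*(-15)²/(-5 - 15) = -2*225/(-20) = -2*225*(-1/20) = 45/2 ≈ 22.500)
f = 18872
f/26224 + 11526/u = 18872/26224 + 11526/(45/2) = 18872*(1/26224) + 11526*(2/45) = 2359/3278 + 7684/15 = 25223537/49170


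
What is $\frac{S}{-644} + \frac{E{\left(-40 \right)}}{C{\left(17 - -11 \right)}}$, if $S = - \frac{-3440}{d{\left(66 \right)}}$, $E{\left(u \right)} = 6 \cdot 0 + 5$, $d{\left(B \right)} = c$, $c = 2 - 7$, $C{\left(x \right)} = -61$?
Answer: $\frac{9687}{9821} \approx 0.98636$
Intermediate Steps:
$c = -5$ ($c = 2 - 7 = -5$)
$d{\left(B \right)} = -5$
$E{\left(u \right)} = 5$ ($E{\left(u \right)} = 0 + 5 = 5$)
$S = -688$ ($S = - \frac{-3440}{-5} = - \frac{\left(-3440\right) \left(-1\right)}{5} = \left(-1\right) 688 = -688$)
$\frac{S}{-644} + \frac{E{\left(-40 \right)}}{C{\left(17 - -11 \right)}} = - \frac{688}{-644} + \frac{5}{-61} = \left(-688\right) \left(- \frac{1}{644}\right) + 5 \left(- \frac{1}{61}\right) = \frac{172}{161} - \frac{5}{61} = \frac{9687}{9821}$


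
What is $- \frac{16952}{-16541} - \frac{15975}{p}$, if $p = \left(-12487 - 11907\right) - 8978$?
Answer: $\frac{92218291}{61334028} \approx 1.5035$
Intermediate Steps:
$p = -33372$ ($p = -24394 - 8978 = -33372$)
$- \frac{16952}{-16541} - \frac{15975}{p} = - \frac{16952}{-16541} - \frac{15975}{-33372} = \left(-16952\right) \left(- \frac{1}{16541}\right) - - \frac{1775}{3708} = \frac{16952}{16541} + \frac{1775}{3708} = \frac{92218291}{61334028}$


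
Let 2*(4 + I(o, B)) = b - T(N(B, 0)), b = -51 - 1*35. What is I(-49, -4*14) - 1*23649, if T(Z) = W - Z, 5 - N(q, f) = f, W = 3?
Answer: -23695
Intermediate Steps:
N(q, f) = 5 - f
T(Z) = 3 - Z
b = -86 (b = -51 - 35 = -86)
I(o, B) = -46 (I(o, B) = -4 + (-86 - (3 - (5 - 1*0)))/2 = -4 + (-86 - (3 - (5 + 0)))/2 = -4 + (-86 - (3 - 1*5))/2 = -4 + (-86 - (3 - 5))/2 = -4 + (-86 - 1*(-2))/2 = -4 + (-86 + 2)/2 = -4 + (½)*(-84) = -4 - 42 = -46)
I(-49, -4*14) - 1*23649 = -46 - 1*23649 = -46 - 23649 = -23695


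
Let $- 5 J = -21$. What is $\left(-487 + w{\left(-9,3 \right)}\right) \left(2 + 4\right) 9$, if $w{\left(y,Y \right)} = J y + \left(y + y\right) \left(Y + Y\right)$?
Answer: $- \frac{170856}{5} \approx -34171.0$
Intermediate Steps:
$J = \frac{21}{5}$ ($J = \left(- \frac{1}{5}\right) \left(-21\right) = \frac{21}{5} \approx 4.2$)
$w{\left(y,Y \right)} = \frac{21 y}{5} + 4 Y y$ ($w{\left(y,Y \right)} = \frac{21 y}{5} + \left(y + y\right) \left(Y + Y\right) = \frac{21 y}{5} + 2 y 2 Y = \frac{21 y}{5} + 4 Y y$)
$\left(-487 + w{\left(-9,3 \right)}\right) \left(2 + 4\right) 9 = \left(-487 + \frac{1}{5} \left(-9\right) \left(21 + 20 \cdot 3\right)\right) \left(2 + 4\right) 9 = \left(-487 + \frac{1}{5} \left(-9\right) \left(21 + 60\right)\right) 6 \cdot 9 = \left(-487 + \frac{1}{5} \left(-9\right) 81\right) 54 = \left(-487 - \frac{729}{5}\right) 54 = \left(- \frac{3164}{5}\right) 54 = - \frac{170856}{5}$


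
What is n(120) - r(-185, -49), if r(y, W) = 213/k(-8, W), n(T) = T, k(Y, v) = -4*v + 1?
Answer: 23427/197 ≈ 118.92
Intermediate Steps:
k(Y, v) = 1 - 4*v
r(y, W) = 213/(1 - 4*W)
n(120) - r(-185, -49) = 120 - (-213)/(-1 + 4*(-49)) = 120 - (-213)/(-1 - 196) = 120 - (-213)/(-197) = 120 - (-213)*(-1)/197 = 120 - 1*213/197 = 120 - 213/197 = 23427/197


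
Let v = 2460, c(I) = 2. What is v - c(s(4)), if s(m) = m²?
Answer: 2458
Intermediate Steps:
v - c(s(4)) = 2460 - 1*2 = 2460 - 2 = 2458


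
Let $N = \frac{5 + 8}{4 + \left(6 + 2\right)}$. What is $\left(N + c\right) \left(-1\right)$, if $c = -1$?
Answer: $- \frac{1}{12} \approx -0.083333$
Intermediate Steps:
$N = \frac{13}{12}$ ($N = \frac{13}{4 + 8} = \frac{13}{12} \approx 1.0833$)
$\left(N + c\right) \left(-1\right) = \left(\frac{13}{12} - 1\right) \left(-1\right) = \frac{1}{12} \left(-1\right) = - \frac{1}{12}$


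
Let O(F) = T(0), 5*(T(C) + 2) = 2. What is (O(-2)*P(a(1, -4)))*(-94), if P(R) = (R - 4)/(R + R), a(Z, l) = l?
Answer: 752/5 ≈ 150.40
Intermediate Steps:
T(C) = -8/5 (T(C) = -2 + (⅕)*2 = -2 + ⅖ = -8/5)
O(F) = -8/5
P(R) = (-4 + R)/(2*R) (P(R) = (-4 + R)/((2*R)) = (-4 + R)*(1/(2*R)) = (-4 + R)/(2*R))
(O(-2)*P(a(1, -4)))*(-94) = -4*(-4 - 4)/(5*(-4))*(-94) = -4*(-1)*(-8)/(5*4)*(-94) = -8/5*1*(-94) = -8/5*(-94) = 752/5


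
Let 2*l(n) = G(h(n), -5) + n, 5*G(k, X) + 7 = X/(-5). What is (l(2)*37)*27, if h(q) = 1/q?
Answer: 1998/5 ≈ 399.60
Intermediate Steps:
h(q) = 1/q
G(k, X) = -7/5 - X/25 (G(k, X) = -7/5 + (X/(-5))/5 = -7/5 + (X*(-⅕))/5 = -7/5 + (-X/5)/5 = -7/5 - X/25)
l(n) = -⅗ + n/2 (l(n) = ((-7/5 - 1/25*(-5)) + n)/2 = ((-7/5 + ⅕) + n)/2 = (-6/5 + n)/2 = -⅗ + n/2)
(l(2)*37)*27 = ((-⅗ + (½)*2)*37)*27 = ((-⅗ + 1)*37)*27 = ((⅖)*37)*27 = (74/5)*27 = 1998/5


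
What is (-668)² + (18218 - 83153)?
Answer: 381289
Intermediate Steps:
(-668)² + (18218 - 83153) = 446224 - 64935 = 381289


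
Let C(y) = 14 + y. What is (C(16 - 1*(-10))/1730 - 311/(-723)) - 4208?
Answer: -526275737/125079 ≈ -4207.5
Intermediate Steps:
(C(16 - 1*(-10))/1730 - 311/(-723)) - 4208 = ((14 + (16 - 1*(-10)))/1730 - 311/(-723)) - 4208 = ((14 + (16 + 10))*(1/1730) - 311*(-1/723)) - 4208 = ((14 + 26)*(1/1730) + 311/723) - 4208 = (40*(1/1730) + 311/723) - 4208 = (4/173 + 311/723) - 4208 = 56695/125079 - 4208 = -526275737/125079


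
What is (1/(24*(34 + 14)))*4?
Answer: 1/288 ≈ 0.0034722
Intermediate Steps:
(1/(24*(34 + 14)))*4 = ((1/24)/48)*4 = ((1/24)*(1/48))*4 = (1/1152)*4 = 1/288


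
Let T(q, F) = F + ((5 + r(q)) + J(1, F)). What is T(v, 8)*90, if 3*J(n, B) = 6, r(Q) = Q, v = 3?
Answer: 1620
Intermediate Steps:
J(n, B) = 2 (J(n, B) = (1/3)*6 = 2)
T(q, F) = 7 + F + q (T(q, F) = F + ((5 + q) + 2) = F + (7 + q) = 7 + F + q)
T(v, 8)*90 = (7 + 8 + 3)*90 = 18*90 = 1620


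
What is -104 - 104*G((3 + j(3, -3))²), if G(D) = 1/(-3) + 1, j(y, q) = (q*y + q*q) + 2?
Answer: -520/3 ≈ -173.33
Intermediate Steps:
j(y, q) = 2 + q² + q*y (j(y, q) = (q*y + q²) + 2 = (q² + q*y) + 2 = 2 + q² + q*y)
G(D) = ⅔ (G(D) = -⅓ + 1 = ⅔)
-104 - 104*G((3 + j(3, -3))²) = -104 - 104*⅔ = -104 - 208/3 = -520/3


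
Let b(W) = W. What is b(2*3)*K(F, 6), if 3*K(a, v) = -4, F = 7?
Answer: -8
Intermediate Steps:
K(a, v) = -4/3 (K(a, v) = (⅓)*(-4) = -4/3)
b(2*3)*K(F, 6) = (2*3)*(-4/3) = 6*(-4/3) = -8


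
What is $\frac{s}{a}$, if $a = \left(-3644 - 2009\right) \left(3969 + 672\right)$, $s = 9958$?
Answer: $- \frac{766}{2018121} \approx -0.00037956$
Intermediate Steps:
$a = -26235573$ ($a = \left(-5653\right) 4641 = -26235573$)
$\frac{s}{a} = \frac{9958}{-26235573} = 9958 \left(- \frac{1}{26235573}\right) = - \frac{766}{2018121}$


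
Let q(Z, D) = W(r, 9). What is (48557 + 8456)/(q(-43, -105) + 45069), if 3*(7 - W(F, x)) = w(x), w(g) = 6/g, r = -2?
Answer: 513117/405682 ≈ 1.2648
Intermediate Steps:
W(F, x) = 7 - 2/x
q(Z, D) = 61/9 (q(Z, D) = 7 - 2/9 = 61/9)
(48557 + 8456)/(q(-43, -105) + 45069) = (48557 + 8456)/(61/9 + 45069) = 57013/(405682/9) = 57013*(9/405682) = 513117/405682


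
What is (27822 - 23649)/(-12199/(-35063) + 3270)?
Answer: 146317899/114668209 ≈ 1.2760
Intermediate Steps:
(27822 - 23649)/(-12199/(-35063) + 3270) = 4173/(-12199*(-1/35063) + 3270) = 4173/(12199/35063 + 3270) = 4173/(114668209/35063) = 4173*(35063/114668209) = 146317899/114668209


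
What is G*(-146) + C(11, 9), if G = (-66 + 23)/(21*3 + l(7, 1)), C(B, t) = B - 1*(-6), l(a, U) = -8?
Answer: 7213/55 ≈ 131.15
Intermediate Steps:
C(B, t) = 6 + B (C(B, t) = B + 6 = 6 + B)
G = -43/55 (G = (-66 + 23)/(21*3 - 8) = -43/(63 - 8) = -43/55 ≈ -0.78182)
G*(-146) + C(11, 9) = -43/55*(-146) + (6 + 11) = 6278/55 + 17 = 7213/55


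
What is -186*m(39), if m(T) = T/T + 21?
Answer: -4092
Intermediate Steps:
m(T) = 22 (m(T) = 1 + 21 = 22)
-186*m(39) = -186*22 = -4092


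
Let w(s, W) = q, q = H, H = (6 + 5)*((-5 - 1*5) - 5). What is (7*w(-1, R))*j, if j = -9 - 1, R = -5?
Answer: 11550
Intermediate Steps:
H = -165 (H = 11*((-5 - 5) - 5) = 11*(-10 - 5) = 11*(-15) = -165)
q = -165
w(s, W) = -165
j = -10
(7*w(-1, R))*j = (7*(-165))*(-10) = -1155*(-10) = 11550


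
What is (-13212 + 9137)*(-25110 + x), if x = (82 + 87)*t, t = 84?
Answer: 44474550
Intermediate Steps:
x = 14196 (x = (82 + 87)*84 = 169*84 = 14196)
(-13212 + 9137)*(-25110 + x) = (-13212 + 9137)*(-25110 + 14196) = -4075*(-10914) = 44474550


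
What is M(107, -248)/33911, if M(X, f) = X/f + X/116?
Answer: 3531/243887912 ≈ 1.4478e-5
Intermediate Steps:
M(X, f) = X/116 + X/f (M(X, f) = X/f + X*(1/116) = X/f + X/116 = X/116 + X/f)
M(107, -248)/33911 = ((1/116)*107 + 107/(-248))/33911 = (107/116 + 107*(-1/248))*(1/33911) = (107/116 - 107/248)*(1/33911) = (3531/7192)*(1/33911) = 3531/243887912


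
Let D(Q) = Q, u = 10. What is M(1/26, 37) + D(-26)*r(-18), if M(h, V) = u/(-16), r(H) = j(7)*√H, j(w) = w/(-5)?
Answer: -5/8 + 546*I*√2/5 ≈ -0.625 + 154.43*I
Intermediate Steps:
j(w) = -w/5 (j(w) = w*(-⅕) = -w/5)
r(H) = -7*√H/5 (r(H) = (-⅕*7)*√H = -7*√H/5)
M(h, V) = -5/8 (M(h, V) = 10/(-16) = 10*(-1/16) = -5/8)
M(1/26, 37) + D(-26)*r(-18) = -5/8 - (-182)*√(-18)/5 = -5/8 - (-182)*3*I*√2/5 = -5/8 - (-546)*I*√2/5 = -5/8 + 546*I*√2/5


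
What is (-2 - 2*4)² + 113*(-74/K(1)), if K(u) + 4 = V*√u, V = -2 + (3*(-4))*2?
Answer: 5681/15 ≈ 378.73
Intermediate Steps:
V = -26 (V = -2 - 12*2 = -2 - 24 = -26)
K(u) = -4 - 26*√u
(-2 - 2*4)² + 113*(-74/K(1)) = (-2 - 2*4)² + 113*(-74/(-4 - 26*√1)) = (-2 - 8)² + 113*(-74/(-4 - 26*1)) = (-10)² + 113*(-74/(-4 - 26)) = 100 + 113*(-74/(-30)) = 100 + 113*(-74*(-1/30)) = 100 + 113*(37/15) = 100 + 4181/15 = 5681/15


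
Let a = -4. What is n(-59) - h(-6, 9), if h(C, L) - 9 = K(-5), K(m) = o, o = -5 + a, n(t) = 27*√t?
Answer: 27*I*√59 ≈ 207.39*I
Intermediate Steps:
o = -9 (o = -5 - 4 = -9)
K(m) = -9
h(C, L) = 0 (h(C, L) = 9 - 9 = 0)
n(-59) - h(-6, 9) = 27*√(-59) - 1*0 = 27*(I*√59) + 0 = 27*I*√59 + 0 = 27*I*√59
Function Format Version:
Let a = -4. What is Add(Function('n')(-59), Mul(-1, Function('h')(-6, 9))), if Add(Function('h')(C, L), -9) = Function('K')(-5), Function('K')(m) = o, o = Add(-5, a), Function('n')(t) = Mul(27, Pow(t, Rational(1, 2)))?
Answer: Mul(27, I, Pow(59, Rational(1, 2))) ≈ Mul(207.39, I)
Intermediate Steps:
o = -9 (o = Add(-5, -4) = -9)
Function('K')(m) = -9
Function('h')(C, L) = 0 (Function('h')(C, L) = Add(9, -9) = 0)
Add(Function('n')(-59), Mul(-1, Function('h')(-6, 9))) = Add(Mul(27, Pow(-59, Rational(1, 2))), Mul(-1, 0)) = Add(Mul(27, Mul(I, Pow(59, Rational(1, 2)))), 0) = Add(Mul(27, I, Pow(59, Rational(1, 2))), 0) = Mul(27, I, Pow(59, Rational(1, 2)))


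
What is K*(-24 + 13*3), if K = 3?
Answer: 45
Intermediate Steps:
K*(-24 + 13*3) = 3*(-24 + 13*3) = 3*(-24 + 39) = 3*15 = 45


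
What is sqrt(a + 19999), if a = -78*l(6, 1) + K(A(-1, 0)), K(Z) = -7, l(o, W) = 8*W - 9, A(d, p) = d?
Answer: 3*sqrt(2230) ≈ 141.67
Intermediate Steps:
l(o, W) = -9 + 8*W
a = 71 (a = -78*(-9 + 8*1) - 7 = -78*(-9 + 8) - 7 = -78*(-1) - 7 = 78 - 7 = 71)
sqrt(a + 19999) = sqrt(71 + 19999) = sqrt(20070) = 3*sqrt(2230)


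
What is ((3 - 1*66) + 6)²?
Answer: 3249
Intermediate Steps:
((3 - 1*66) + 6)² = ((3 - 66) + 6)² = (-63 + 6)² = (-57)² = 3249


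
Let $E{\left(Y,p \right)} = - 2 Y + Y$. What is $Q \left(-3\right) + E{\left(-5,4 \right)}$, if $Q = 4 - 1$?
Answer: $-4$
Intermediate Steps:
$E{\left(Y,p \right)} = - Y$
$Q = 3$ ($Q = 4 - 1 = 3$)
$Q \left(-3\right) + E{\left(-5,4 \right)} = 3 \left(-3\right) - -5 = -9 + 5 = -4$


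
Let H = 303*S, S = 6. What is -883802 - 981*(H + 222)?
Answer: -2885042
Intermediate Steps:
H = 1818 (H = 303*6 = 1818)
-883802 - 981*(H + 222) = -883802 - 981*(1818 + 222) = -883802 - 981*2040 = -883802 - 1*2001240 = -883802 - 2001240 = -2885042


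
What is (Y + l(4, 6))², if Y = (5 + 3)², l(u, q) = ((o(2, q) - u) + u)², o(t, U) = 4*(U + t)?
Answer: 1183744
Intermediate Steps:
o(t, U) = 4*U + 4*t
l(u, q) = (8 + 4*q)² (l(u, q) = (((4*q + 4*2) - u) + u)² = (((4*q + 8) - u) + u)² = (((8 + 4*q) - u) + u)² = ((8 - u + 4*q) + u)² = (8 + 4*q)²)
Y = 64 (Y = 8² = 64)
(Y + l(4, 6))² = (64 + 16*(2 + 6)²)² = (64 + 16*8²)² = (64 + 16*64)² = (64 + 1024)² = 1088² = 1183744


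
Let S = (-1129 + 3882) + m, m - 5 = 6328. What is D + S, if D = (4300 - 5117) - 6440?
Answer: 1829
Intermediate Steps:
m = 6333 (m = 5 + 6328 = 6333)
S = 9086 (S = (-1129 + 3882) + 6333 = 2753 + 6333 = 9086)
D = -7257 (D = -817 - 6440 = -7257)
D + S = -7257 + 9086 = 1829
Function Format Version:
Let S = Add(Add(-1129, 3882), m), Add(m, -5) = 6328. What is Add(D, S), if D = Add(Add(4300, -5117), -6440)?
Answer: 1829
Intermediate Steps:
m = 6333 (m = Add(5, 6328) = 6333)
S = 9086 (S = Add(Add(-1129, 3882), 6333) = Add(2753, 6333) = 9086)
D = -7257 (D = Add(-817, -6440) = -7257)
Add(D, S) = Add(-7257, 9086) = 1829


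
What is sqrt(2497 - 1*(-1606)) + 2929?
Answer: 2929 + sqrt(4103) ≈ 2993.1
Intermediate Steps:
sqrt(2497 - 1*(-1606)) + 2929 = sqrt(2497 + 1606) + 2929 = sqrt(4103) + 2929 = 2929 + sqrt(4103)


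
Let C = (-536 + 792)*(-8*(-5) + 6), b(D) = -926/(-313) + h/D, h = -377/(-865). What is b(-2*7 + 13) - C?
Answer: -3187610131/270745 ≈ -11773.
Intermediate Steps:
h = 377/865 (h = -377*(-1/865) = 377/865 ≈ 0.43584)
b(D) = 926/313 + 377/(865*D) (b(D) = -926/(-313) + 377/(865*D) = -926*(-1/313) + 377/(865*D) = 926/313 + 377/(865*D))
C = 11776 (C = 256*(40 + 6) = 256*46 = 11776)
b(-2*7 + 13) - C = (118001 + 800990*(-2*7 + 13))/(270745*(-2*7 + 13)) - 1*11776 = (118001 + 800990*(-14 + 13))/(270745*(-14 + 13)) - 11776 = (1/270745)*(118001 + 800990*(-1))/(-1) - 11776 = (1/270745)*(-1)*(118001 - 800990) - 11776 = (1/270745)*(-1)*(-682989) - 11776 = 682989/270745 - 11776 = -3187610131/270745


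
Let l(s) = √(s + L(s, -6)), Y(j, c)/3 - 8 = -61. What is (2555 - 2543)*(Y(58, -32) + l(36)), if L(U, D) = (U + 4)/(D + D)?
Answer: -1908 + 28*√6 ≈ -1839.4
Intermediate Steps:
Y(j, c) = -159 (Y(j, c) = 24 + 3*(-61) = 24 - 183 = -159)
L(U, D) = (4 + U)/(2*D) (L(U, D) = (4 + U)/((2*D)) = (4 + U)*(1/(2*D)) = (4 + U)/(2*D))
l(s) = √(-⅓ + 11*s/12) (l(s) = √(s + (½)*(4 + s)/(-6)) = √(s + (½)*(-⅙)*(4 + s)) = √(s + (-⅓ - s/12)) = √(-⅓ + 11*s/12))
(2555 - 2543)*(Y(58, -32) + l(36)) = (2555 - 2543)*(-159 + √(-12 + 33*36)/6) = 12*(-159 + √(-12 + 1188)/6) = 12*(-159 + √1176/6) = 12*(-159 + (14*√6)/6) = 12*(-159 + 7*√6/3) = -1908 + 28*√6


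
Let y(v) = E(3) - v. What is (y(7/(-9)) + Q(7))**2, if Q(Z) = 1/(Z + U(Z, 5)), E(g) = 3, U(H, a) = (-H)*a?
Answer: 889249/63504 ≈ 14.003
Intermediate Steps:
U(H, a) = -H*a
Q(Z) = -1/(4*Z) (Q(Z) = 1/(Z - 1*Z*5) = 1/(Z - 5*Z) = 1/(-4*Z) = -1/(4*Z))
y(v) = 3 - v
(y(7/(-9)) + Q(7))**2 = ((3 - 7/(-9)) - 1/4/7)**2 = ((3 - 7*(-1)/9) - 1/4*1/7)**2 = ((3 - 1*(-7/9)) - 1/28)**2 = ((3 + 7/9) - 1/28)**2 = (34/9 - 1/28)**2 = (943/252)**2 = 889249/63504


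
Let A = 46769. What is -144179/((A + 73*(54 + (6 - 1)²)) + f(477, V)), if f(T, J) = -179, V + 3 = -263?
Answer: -144179/52357 ≈ -2.7538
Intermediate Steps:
V = -266 (V = -3 - 263 = -266)
-144179/((A + 73*(54 + (6 - 1)²)) + f(477, V)) = -144179/((46769 + 73*(54 + (6 - 1)²)) - 179) = -144179/((46769 + 73*(54 + 5²)) - 179) = -144179/((46769 + 73*(54 + 25)) - 179) = -144179/((46769 + 73*79) - 179) = -144179/((46769 + 5767) - 179) = -144179/(52536 - 179) = -144179/52357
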